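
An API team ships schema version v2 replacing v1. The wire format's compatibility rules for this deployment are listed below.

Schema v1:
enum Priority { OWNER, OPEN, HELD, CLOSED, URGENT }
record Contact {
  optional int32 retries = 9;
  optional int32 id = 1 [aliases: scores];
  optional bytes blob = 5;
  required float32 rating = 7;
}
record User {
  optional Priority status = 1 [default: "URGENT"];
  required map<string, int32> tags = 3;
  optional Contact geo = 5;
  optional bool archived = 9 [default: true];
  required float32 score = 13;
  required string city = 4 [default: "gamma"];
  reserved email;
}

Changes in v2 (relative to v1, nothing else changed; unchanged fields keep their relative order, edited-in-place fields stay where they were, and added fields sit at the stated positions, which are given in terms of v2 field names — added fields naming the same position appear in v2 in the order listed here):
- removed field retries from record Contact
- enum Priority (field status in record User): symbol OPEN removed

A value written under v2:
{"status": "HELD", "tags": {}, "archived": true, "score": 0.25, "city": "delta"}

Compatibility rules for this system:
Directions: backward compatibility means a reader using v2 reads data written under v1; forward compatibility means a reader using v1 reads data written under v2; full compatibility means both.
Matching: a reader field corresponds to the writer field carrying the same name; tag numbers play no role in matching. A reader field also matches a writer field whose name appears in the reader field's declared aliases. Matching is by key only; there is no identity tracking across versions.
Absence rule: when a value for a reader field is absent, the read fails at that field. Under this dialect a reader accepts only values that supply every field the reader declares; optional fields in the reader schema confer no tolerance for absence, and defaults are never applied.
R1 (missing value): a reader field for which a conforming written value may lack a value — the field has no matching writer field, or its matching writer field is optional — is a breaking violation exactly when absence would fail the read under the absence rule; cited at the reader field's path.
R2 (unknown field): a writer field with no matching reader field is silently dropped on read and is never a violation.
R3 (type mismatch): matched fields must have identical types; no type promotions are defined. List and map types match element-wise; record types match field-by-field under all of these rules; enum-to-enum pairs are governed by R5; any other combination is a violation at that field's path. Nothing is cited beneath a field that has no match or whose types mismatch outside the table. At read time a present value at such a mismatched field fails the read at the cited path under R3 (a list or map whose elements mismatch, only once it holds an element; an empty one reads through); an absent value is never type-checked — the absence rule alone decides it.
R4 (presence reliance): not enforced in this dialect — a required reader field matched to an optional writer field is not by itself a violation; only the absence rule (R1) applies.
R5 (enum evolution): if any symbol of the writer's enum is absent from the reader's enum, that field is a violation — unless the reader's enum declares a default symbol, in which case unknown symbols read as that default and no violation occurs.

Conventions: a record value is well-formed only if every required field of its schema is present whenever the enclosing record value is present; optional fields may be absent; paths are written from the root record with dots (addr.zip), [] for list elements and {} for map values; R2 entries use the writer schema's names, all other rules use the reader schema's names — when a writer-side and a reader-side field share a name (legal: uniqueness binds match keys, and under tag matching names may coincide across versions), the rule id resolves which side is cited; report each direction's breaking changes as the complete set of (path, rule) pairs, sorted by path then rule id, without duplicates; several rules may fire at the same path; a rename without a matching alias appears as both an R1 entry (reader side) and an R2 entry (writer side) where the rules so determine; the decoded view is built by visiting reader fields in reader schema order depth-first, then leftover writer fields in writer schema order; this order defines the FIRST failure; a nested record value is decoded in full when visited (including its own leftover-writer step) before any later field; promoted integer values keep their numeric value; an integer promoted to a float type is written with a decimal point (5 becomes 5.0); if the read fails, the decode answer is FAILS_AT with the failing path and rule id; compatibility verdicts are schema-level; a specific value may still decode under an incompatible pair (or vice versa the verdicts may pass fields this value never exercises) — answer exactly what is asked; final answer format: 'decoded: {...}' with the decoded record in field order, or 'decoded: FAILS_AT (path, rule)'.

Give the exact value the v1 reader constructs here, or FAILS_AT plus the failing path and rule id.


decoded: FAILS_AT (geo, R1)

arrows below run writer -> reader for User
decoding the User value with the v1 reader:
  status := "HELD"
  tags := {}
  read fails at geo under R1 (no fill)
  => FAILS_AT (geo, R1)
checking off the User differences that do not matter here:
  removed field retries from record Contact -> a verdict-level change on User — the shown value reads the same
  enum Priority (field status in record User): symbol OPEN removed -> a verdict-level change on User — the shown value reads the same


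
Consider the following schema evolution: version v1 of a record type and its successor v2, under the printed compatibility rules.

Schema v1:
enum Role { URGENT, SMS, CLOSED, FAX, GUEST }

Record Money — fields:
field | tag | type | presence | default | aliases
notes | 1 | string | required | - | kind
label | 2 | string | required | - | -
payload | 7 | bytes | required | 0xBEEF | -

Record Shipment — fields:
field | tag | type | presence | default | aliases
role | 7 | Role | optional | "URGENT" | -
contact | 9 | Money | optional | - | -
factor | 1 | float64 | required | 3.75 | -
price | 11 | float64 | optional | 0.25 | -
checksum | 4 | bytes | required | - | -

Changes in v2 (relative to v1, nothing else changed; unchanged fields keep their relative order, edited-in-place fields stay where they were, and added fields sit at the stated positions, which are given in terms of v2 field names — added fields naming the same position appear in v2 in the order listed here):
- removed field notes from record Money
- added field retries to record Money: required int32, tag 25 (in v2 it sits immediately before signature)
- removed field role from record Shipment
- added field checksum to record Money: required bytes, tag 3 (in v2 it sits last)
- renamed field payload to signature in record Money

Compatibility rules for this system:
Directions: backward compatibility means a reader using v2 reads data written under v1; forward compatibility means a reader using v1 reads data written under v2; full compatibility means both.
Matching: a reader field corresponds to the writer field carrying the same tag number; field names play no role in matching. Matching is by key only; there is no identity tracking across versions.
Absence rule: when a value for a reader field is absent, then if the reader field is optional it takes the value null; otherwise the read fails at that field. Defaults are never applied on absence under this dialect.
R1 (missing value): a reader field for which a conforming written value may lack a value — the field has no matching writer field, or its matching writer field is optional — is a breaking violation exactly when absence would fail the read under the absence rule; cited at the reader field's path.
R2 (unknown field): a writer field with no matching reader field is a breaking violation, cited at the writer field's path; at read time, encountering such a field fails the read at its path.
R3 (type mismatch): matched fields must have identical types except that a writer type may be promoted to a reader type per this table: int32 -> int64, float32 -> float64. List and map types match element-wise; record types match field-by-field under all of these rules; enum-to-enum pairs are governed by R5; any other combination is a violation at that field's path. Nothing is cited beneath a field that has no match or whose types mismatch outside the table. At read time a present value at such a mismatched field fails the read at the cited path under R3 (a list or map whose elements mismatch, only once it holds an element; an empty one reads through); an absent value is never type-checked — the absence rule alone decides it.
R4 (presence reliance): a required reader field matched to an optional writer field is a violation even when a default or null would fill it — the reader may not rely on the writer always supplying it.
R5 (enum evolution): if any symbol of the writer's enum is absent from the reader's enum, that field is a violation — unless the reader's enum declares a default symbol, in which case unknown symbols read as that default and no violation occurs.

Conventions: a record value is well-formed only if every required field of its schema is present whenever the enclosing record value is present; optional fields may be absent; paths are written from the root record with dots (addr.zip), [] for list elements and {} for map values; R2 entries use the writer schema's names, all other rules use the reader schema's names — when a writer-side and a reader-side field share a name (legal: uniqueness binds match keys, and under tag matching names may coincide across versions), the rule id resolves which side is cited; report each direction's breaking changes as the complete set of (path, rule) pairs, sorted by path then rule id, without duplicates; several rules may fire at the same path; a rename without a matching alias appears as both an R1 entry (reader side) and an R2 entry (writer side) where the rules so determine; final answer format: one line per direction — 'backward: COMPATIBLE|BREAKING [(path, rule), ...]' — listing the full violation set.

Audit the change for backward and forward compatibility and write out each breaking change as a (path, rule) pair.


in Shipment below, arrows point writer -> reader
checking backward for Shipment: reader v2 against writer v1:
  contact: paired with writer contact (Money -> Money; writer optional)
  factor: paired with writer factor (float64 -> float64; writer required)
  price: paired with writer price (float64 -> float64; writer optional)
  checksum: paired with writer checksum (bytes -> bytes; writer required)
  role (writer side), unknown to reader
  contact.label: paired with writer contact.label (string -> string; writer required)
  contact.retries: no writer match
  contact.signature: paired with writer contact.payload (bytes -> bytes; writer required)
  contact.checksum: no writer match
  contact.notes (writer side), unknown to reader
  R1 fires at contact.checksum
  R2 fires at contact.notes
  R1 fires at contact.retries
  R2 fires at role
  backward on Shipment therefore BREAKING (4)
checking forward for Shipment: reader v1 against writer v2:
  role: no writer match
  contact: paired with writer contact (Money -> Money; writer optional)
  factor: paired with writer factor (float64 -> float64; writer required)
  price: paired with writer price (float64 -> float64; writer optional)
  checksum: paired with writer checksum (bytes -> bytes; writer required)
  contact.notes: no writer match
  contact.label: paired with writer contact.label (string -> string; writer required)
  contact.payload: paired with writer contact.signature (bytes -> bytes; writer required)
  contact.retries (writer side), unknown to reader
  contact.checksum (writer side), unknown to reader
  R2 fires at contact.checksum
  R1 fires at contact.notes
  R2 fires at contact.retries
  forward on Shipment therefore BREAKING (3)

backward: BREAKING [(contact.checksum, R1), (contact.notes, R2), (contact.retries, R1), (role, R2)]; forward: BREAKING [(contact.checksum, R2), (contact.notes, R1), (contact.retries, R2)]


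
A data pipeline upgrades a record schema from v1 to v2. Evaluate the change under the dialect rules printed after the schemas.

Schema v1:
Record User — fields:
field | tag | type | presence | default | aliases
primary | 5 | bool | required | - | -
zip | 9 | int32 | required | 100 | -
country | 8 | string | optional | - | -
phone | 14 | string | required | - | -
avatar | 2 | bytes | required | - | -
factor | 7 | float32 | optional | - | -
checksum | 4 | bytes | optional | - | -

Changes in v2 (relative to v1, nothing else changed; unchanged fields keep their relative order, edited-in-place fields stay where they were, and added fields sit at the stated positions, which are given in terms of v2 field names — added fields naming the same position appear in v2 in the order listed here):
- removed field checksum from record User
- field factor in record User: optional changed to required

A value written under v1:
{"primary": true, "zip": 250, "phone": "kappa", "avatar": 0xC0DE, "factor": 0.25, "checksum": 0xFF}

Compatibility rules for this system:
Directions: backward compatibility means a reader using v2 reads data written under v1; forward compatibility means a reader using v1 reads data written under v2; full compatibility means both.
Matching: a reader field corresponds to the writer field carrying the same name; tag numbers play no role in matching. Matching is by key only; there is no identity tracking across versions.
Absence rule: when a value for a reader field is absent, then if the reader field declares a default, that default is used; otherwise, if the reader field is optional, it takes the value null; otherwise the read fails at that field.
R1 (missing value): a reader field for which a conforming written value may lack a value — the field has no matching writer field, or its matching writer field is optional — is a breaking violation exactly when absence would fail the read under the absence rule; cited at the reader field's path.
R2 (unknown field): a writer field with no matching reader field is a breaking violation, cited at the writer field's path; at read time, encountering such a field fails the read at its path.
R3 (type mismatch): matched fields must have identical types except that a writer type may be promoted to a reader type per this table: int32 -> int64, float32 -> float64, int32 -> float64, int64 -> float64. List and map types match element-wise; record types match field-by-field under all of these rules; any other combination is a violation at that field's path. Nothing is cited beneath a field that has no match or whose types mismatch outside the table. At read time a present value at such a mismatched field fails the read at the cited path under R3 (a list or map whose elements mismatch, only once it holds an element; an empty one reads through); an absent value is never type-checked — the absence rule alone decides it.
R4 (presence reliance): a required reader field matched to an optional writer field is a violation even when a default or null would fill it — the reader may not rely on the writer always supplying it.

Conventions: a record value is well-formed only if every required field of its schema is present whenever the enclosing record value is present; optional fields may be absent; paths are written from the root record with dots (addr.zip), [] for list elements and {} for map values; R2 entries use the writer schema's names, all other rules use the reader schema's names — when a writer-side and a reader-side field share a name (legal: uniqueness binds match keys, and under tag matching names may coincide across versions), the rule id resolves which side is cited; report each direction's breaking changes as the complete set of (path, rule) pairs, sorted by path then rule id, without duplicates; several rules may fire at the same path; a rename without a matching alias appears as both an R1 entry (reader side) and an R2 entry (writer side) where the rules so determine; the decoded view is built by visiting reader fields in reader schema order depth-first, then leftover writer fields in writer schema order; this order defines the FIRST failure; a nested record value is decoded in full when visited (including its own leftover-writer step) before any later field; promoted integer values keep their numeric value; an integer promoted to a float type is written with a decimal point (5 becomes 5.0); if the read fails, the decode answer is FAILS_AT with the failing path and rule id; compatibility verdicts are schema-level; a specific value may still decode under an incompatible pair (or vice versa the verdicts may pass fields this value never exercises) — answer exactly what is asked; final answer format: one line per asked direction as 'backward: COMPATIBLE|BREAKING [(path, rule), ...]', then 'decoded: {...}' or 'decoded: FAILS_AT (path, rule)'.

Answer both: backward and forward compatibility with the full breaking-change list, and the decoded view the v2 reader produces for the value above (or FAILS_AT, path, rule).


backward: BREAKING [(checksum, R2), (factor, R1), (factor, R4)]; forward: COMPATIBLE []; decoded: FAILS_AT (checksum, R2)

in User below, arrows point writer -> reader
backward for User (reader v2, writer v1):
  writer required, bool -> bool: reader primary maps from writer primary
  writer required, int32 -> int32: reader zip maps from writer zip
  writer optional, string -> string: reader country maps from writer country
  writer required, string -> string: reader phone maps from writer phone
  writer required, bytes -> bytes: reader avatar maps from writer avatar
  writer optional, float32 -> float32: reader factor maps from writer factor
  checksum (writer side), unknown to reader
  R2 fires at checksum
  R1 fires at factor
  R4 fires at factor
  backward on User therefore BREAKING (3)
forward for User (reader v1, writer v2):
  writer required, bool -> bool: reader primary maps from writer primary
  writer required, int32 -> int32: reader zip maps from writer zip
  writer optional, string -> string: reader country maps from writer country
  writer required, string -> string: reader phone maps from writer phone
  writer required, bytes -> bytes: reader avatar maps from writer avatar
  writer required, float32 -> float32: reader factor maps from writer factor
  checksum: no writer match
  => forward: COMPATIBLE
decoding the User value with the v2 reader:
  primary := true
  zip := 250
  country := null (absent, optional -> null)
  phone := "kappa"
  avatar := 0xC0DE
  factor := 0.25
  read fails at checksum under R2 (unknown field)
  => FAILS_AT (checksum, R2)


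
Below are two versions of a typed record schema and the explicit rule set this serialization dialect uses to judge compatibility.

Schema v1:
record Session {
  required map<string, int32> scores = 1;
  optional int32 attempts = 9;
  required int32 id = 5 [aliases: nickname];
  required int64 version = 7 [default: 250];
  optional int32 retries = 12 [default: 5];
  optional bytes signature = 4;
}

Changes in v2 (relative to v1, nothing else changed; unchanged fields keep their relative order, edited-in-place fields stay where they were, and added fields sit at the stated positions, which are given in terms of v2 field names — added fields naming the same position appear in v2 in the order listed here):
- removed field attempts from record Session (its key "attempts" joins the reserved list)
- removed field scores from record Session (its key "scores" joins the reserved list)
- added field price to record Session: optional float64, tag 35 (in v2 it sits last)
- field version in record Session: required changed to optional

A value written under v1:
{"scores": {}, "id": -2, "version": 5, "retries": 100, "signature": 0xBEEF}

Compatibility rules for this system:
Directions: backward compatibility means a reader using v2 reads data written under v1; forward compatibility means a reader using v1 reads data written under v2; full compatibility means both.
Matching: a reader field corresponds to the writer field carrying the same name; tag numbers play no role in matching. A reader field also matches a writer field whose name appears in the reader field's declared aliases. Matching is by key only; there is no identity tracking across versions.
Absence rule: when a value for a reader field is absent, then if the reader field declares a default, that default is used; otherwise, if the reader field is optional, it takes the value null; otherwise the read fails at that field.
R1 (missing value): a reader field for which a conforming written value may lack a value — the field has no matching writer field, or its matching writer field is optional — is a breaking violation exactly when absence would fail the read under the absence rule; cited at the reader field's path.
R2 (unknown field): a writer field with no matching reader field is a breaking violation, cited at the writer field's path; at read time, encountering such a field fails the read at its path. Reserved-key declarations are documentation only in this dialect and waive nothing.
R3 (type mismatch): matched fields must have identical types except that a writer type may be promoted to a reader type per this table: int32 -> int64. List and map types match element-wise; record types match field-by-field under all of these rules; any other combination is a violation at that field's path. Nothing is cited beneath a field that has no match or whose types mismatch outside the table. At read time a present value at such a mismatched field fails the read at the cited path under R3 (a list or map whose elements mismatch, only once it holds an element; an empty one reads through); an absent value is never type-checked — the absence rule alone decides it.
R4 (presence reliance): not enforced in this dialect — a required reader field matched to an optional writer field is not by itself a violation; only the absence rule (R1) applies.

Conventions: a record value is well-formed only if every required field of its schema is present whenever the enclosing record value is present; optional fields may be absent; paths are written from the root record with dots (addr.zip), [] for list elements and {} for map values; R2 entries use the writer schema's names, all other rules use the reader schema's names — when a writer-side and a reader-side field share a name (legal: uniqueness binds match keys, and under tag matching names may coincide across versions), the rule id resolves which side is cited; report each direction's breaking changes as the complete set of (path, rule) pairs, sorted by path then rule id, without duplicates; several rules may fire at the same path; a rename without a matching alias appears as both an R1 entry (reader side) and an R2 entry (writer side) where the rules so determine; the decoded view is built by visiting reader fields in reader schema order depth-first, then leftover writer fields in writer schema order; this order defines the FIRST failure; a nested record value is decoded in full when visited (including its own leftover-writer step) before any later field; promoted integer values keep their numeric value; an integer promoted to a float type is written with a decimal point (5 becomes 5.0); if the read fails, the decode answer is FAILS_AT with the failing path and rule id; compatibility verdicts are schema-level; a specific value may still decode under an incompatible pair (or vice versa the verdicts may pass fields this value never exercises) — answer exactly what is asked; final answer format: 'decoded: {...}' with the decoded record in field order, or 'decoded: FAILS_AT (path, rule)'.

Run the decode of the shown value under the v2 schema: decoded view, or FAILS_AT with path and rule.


decoded: FAILS_AT (scores, R2)

arrows below run writer -> reader for Session
decode walk for Session under reader schema v2:
  id := -2
  version := 5
  retries := 100
  signature := 0xBEEF
  price := null (missing; optional => null)
  read fails at scores under R2 (unknown field)
  => FAILS_AT (scores, R2)
checking off the Session differences that do not matter here:
  removed field attempts from record Session (its key "attempts" joins the reserved list) -> changes Session's schema-level verdicts only — the decode of this value is the same
  added field price to record Session: optional float64, tag 35 (in v2 it sits last) -> changes Session's schema-level verdicts only — the decode of this value is the same
  field version in record Session: required changed to optional -> inert under this dialect — no rule fires on Session and the result does not move


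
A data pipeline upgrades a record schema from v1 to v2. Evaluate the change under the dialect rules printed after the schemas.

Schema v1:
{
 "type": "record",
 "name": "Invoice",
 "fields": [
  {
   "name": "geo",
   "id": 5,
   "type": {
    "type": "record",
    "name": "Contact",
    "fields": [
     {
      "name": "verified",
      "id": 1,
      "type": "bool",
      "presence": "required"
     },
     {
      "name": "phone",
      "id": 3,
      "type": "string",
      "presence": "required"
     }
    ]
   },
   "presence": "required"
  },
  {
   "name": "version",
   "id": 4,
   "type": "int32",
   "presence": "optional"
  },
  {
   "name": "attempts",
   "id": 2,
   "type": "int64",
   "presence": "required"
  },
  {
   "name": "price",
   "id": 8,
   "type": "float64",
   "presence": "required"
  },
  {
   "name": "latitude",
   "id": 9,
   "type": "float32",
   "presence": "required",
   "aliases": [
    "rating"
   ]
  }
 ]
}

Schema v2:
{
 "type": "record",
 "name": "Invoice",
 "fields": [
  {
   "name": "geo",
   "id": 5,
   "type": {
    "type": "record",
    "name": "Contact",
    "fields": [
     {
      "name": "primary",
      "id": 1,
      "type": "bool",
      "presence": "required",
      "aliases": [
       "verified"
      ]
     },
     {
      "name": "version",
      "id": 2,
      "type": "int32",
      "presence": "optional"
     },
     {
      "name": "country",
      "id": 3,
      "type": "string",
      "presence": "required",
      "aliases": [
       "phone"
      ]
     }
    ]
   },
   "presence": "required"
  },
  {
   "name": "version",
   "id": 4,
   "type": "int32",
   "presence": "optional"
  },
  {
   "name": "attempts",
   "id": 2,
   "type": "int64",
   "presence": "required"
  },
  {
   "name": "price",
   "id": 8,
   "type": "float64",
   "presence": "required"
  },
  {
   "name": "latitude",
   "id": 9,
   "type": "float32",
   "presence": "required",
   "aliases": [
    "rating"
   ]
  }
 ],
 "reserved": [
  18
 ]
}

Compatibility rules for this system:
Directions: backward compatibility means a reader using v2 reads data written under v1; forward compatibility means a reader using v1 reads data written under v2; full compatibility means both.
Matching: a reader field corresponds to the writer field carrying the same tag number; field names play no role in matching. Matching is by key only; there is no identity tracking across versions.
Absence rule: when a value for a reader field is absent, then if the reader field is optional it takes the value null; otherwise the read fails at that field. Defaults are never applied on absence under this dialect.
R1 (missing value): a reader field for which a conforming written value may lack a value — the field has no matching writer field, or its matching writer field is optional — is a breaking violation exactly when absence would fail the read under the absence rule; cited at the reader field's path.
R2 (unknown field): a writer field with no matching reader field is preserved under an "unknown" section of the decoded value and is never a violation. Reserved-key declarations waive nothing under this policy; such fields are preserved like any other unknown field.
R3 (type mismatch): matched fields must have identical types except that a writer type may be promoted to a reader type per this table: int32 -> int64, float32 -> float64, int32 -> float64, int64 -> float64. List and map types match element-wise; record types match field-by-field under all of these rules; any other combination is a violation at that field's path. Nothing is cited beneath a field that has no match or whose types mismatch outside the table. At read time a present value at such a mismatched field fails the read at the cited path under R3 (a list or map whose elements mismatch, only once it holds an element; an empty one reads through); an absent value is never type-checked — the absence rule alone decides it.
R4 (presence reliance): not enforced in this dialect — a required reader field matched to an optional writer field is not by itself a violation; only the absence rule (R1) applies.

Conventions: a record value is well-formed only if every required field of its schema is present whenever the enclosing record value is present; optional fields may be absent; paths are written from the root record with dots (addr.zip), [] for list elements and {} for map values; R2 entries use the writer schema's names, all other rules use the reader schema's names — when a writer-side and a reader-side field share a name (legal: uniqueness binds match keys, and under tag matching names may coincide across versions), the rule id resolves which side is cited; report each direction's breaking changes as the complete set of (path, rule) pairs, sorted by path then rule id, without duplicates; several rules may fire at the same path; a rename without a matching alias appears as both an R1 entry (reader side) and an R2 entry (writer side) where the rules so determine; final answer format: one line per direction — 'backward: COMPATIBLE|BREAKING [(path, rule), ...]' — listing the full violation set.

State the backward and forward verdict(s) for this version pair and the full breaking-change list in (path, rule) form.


each type pair in Invoice: writer, then reader
backward on Invoice — v2 reading data written by v1:
  geo <- geo (Contact -> Contact, writer required)
  version <- version (int32 -> int32, writer optional)
  attempts <- attempts (int64 -> int64, writer required)
  price <- price (float64 -> float64, writer required)
  latitude <- latitude (float32 -> float32, writer required)
  geo.primary <- geo.verified (bool -> bool, writer required)
  geo.version: no writer match
  geo.country <- geo.phone (string -> string, writer required)
  => backward verdict for Invoice: COMPATIBLE, no violations
forward on Invoice — v1 reading data written by v2:
  geo <- geo (Contact -> Contact, writer required)
  version <- version (int32 -> int32, writer optional)
  attempts <- attempts (int64 -> int64, writer required)
  price <- price (float64 -> float64, writer required)
  latitude <- latitude (float32 -> float32, writer required)
  geo.verified <- geo.primary (bool -> bool, writer required)
  geo.phone <- geo.country (string -> string, writer required)
  writer field geo.version has no reader counterpart
  => forward verdict for Invoice: COMPATIBLE, no violations

backward: COMPATIBLE []; forward: COMPATIBLE []


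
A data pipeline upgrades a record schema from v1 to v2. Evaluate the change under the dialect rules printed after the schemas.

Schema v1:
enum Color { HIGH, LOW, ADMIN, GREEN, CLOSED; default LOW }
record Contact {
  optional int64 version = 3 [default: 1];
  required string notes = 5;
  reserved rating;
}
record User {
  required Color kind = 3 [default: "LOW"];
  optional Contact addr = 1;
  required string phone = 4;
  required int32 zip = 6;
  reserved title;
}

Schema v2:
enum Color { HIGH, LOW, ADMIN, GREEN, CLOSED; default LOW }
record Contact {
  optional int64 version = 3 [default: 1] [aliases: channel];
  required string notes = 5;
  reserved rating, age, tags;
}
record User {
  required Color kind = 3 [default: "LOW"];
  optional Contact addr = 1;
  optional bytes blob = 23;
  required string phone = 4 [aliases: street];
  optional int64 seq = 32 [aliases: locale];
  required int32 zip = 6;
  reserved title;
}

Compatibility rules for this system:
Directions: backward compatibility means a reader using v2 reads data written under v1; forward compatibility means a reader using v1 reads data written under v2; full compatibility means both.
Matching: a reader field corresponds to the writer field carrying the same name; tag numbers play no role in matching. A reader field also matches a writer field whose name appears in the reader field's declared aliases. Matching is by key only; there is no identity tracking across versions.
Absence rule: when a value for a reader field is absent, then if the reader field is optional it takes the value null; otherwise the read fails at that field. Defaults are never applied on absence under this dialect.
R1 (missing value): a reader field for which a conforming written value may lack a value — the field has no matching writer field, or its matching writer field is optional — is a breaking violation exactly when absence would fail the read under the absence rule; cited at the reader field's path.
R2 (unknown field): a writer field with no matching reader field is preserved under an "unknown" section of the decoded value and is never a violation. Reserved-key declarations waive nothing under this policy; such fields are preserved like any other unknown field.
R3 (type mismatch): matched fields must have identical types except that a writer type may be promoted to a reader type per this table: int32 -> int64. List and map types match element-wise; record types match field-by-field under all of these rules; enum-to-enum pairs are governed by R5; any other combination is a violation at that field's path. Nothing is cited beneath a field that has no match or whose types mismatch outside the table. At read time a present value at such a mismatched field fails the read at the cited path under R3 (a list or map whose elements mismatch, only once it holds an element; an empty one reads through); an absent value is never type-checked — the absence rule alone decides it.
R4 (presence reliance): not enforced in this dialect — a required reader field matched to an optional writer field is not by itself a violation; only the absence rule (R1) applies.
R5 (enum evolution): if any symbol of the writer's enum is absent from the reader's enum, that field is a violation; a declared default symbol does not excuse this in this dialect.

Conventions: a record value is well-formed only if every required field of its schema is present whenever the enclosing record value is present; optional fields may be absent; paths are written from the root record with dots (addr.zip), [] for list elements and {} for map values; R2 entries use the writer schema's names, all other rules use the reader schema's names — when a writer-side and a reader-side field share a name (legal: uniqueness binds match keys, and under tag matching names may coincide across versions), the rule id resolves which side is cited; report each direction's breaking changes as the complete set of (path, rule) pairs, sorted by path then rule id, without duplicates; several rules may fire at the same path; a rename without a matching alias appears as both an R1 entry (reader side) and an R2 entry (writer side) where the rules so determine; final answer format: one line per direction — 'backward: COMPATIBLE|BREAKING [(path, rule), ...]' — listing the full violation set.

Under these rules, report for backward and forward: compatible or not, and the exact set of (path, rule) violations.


each type pair in User: writer, then reader
backward analysis of User with v2 as reader and v1 as writer:
  writer required, Color -> Color: reader kind maps from writer kind
  writer optional, Contact -> Contact: reader addr maps from writer addr
  blob: no writer-side match
  writer required, string -> string: reader phone maps from writer phone
  seq: no writer-side match
  writer required, int32 -> int32: reader zip maps from writer zip
  writer optional, int64 -> int64: reader addr.version maps from writer addr.version
  writer required, string -> string: reader addr.notes maps from writer addr.notes
  => backward verdict for User: COMPATIBLE, no violations
forward analysis of User with v1 as reader and v2 as writer:
  writer required, Color -> Color: reader kind maps from writer kind
  writer optional, Contact -> Contact: reader addr maps from writer addr
  writer required, string -> string: reader phone maps from writer phone
  writer required, int32 -> int32: reader zip maps from writer zip
  leftover writer field: blob
  leftover writer field: seq
  writer optional, int64 -> int64: reader addr.version maps from writer addr.version
  writer required, string -> string: reader addr.notes maps from writer addr.notes
  => forward verdict for User: COMPATIBLE, no violations

backward: COMPATIBLE []; forward: COMPATIBLE []


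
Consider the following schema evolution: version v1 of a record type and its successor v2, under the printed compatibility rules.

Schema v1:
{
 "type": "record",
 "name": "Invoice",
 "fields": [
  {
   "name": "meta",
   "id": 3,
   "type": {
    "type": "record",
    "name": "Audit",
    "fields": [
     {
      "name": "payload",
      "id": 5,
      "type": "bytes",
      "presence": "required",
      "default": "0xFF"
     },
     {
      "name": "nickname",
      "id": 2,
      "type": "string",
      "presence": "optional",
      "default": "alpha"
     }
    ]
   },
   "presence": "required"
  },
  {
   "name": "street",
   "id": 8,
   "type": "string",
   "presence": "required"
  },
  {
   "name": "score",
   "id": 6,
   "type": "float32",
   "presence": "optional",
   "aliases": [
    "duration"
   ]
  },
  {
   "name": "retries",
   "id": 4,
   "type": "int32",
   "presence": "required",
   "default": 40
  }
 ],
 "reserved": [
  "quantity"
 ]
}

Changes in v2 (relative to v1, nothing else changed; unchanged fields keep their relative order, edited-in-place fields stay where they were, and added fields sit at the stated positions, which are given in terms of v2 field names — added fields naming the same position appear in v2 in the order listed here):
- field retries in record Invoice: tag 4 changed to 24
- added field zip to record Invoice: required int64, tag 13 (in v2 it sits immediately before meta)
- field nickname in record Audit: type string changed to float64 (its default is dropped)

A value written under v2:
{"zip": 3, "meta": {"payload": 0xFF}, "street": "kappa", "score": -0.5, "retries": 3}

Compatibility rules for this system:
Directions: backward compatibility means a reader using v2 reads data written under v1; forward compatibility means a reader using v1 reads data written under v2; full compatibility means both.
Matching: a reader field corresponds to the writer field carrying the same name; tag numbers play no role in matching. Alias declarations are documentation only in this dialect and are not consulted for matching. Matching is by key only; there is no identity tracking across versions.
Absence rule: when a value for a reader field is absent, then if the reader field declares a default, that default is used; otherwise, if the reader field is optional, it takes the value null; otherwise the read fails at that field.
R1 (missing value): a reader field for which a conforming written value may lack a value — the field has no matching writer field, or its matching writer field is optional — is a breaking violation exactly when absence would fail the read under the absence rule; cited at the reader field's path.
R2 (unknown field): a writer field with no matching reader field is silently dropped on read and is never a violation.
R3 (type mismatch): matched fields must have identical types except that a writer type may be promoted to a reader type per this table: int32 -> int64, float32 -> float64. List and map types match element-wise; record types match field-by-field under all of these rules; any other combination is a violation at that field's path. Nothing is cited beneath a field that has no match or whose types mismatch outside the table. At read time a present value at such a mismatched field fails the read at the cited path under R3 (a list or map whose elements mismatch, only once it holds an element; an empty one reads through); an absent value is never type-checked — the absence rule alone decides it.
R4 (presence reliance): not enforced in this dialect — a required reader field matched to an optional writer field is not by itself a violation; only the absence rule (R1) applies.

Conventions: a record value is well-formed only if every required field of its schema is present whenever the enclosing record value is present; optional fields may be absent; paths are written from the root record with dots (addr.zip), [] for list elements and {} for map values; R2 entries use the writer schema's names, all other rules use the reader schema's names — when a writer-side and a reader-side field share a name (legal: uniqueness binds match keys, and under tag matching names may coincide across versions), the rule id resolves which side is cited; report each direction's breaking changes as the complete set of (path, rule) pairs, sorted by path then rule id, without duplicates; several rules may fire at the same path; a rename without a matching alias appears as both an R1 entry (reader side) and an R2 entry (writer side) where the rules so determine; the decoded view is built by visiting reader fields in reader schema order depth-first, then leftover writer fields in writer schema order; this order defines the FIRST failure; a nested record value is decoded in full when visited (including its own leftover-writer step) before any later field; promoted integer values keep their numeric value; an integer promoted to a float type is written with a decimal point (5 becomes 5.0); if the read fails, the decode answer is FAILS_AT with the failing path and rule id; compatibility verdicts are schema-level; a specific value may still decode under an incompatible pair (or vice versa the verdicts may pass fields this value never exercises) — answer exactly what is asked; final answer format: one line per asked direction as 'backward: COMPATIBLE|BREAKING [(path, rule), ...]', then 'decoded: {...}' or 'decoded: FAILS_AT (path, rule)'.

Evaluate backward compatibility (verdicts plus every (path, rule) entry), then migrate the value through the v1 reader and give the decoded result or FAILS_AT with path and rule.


each type pair in Invoice: writer, then reader
checking backward for Invoice: reader v2 against writer v1:
  no writer field matches reader zip
  meta: paired with writer meta (Audit -> Audit; writer required)
  street: paired with writer street (string -> string; writer required)
  score: paired with writer score (float32 -> float32; writer optional)
  retries: paired with writer retries (int32 -> int32; writer required)
  meta.payload: paired with writer meta.payload (bytes -> bytes; writer required)
  meta.nickname: paired with writer meta.nickname (string -> float64; writer optional)
  rule R3 violated at meta.nickname
  rule R1 violated at zip
  => backward verdict for Invoice: BREAKING, 2 violation(s)
decode (reader v1):
  meta.payload := 0xFF
  meta.nickname := "alpha" (missing; default applied)
  street := "kappa"
  score := -0.5
  retries := 3
  writer zip: no reader field; dropped
  => decoded: {"meta": {"payload": 0xFF, "nickname": "alpha"}, "street": "kappa", "score": -0.5, "retries": 3}
checking off the Invoice differences that do not matter here:
  field retries in record Invoice: tag 4 changed to 24 -> no rule fires on it in Invoice's dialect; the asked verdict holds

backward: BREAKING [(meta.nickname, R3), (zip, R1)]; decoded: {"meta": {"payload": 0xFF, "nickname": "alpha"}, "street": "kappa", "score": -0.5, "retries": 3}
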